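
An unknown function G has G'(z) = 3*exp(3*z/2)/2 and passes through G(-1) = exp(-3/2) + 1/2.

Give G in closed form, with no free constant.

Differentiate the proposed G(z) back; it has to land on the given G'(z).
A general antiderivative is exp(3*z/2) + C.
The condition gives C = exp(-3/2) + 1/2 - (exp(-3/2)) = 1/2.
So G(z) = (2*exp(3*z/2) + 1)/2.
Check: d/dz[(2*exp(3*z/2) + 1)/2] = 3*exp(3*z/2)/2 = G'(z).

G(z) = (2*exp(3*z/2) + 1)/2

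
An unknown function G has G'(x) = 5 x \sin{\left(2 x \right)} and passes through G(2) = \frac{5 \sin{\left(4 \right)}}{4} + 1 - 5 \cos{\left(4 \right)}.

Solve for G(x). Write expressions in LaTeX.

G(x) = - \frac{5 x \cos{\left(2 x \right)}}{2} + \frac{5 \sin{\left(2 x \right)}}{4} + 1

Any candidate G(x) must reproduce the stated G'(x) exactly.
A general antiderivative is - \frac{5 x \cos{\left(2 x \right)}}{2} + \frac{5 \sin{\left(2 x \right)}}{4} + C.
The condition gives C = \frac{5 \sin{\left(4 \right)}}{4} + 1 - 5 \cos{\left(4 \right)} - (\frac{5 \sin{\left(4 \right)}}{4} - 5 \cos{\left(4 \right)}) = 1.
So G(x) = - \frac{5 x \cos{\left(2 x \right)}}{2} + \frac{5 \sin{\left(2 x \right)}}{4} + 1.
Check: d/dx[- \frac{5 x \cos{\left(2 x \right)}}{2} + \frac{5 \sin{\left(2 x \right)}}{4} + 1] = 5 x \sin{\left(2 x \right)} = G'(x).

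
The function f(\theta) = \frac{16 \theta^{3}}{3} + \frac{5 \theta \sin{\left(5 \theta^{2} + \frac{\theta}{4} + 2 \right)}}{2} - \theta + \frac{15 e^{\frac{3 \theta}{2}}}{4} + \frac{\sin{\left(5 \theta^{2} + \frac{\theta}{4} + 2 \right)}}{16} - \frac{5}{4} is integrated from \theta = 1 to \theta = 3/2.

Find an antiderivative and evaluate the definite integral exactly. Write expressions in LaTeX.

Antiderivative: F(\theta) = \frac{4 \theta^{4}}{3} - \frac{\theta^{2}}{2} - \frac{5 \theta}{4} + \frac{5 e^{\frac{3 \theta}{2}}}{2} - \frac{\cos{\left(5 \theta^{2} + \frac{\theta}{4} + 2 \right)}}{4}; value = - \frac{5 e^{\frac{3}{2}}}{2} - \frac{\cos{\left(\frac{109}{8} \right)}}{4} + \frac{\cos{\left(\frac{29}{4} \right)}}{4} + \frac{25}{6} + \frac{5 e^{\frac{9}{4}}}{2}

Integrate term by term and add the pieces.
F(\theta) = \frac{4 \theta^{4}}{3} - \frac{\theta^{2}}{2} - \frac{5 \theta}{4} + \frac{5 e^{\frac{3 \theta}{2}}}{2} - \frac{\cos{\left(5 \theta^{2} + \frac{\theta}{4} + 2 \right)}}{4} is an antiderivative of f.
Check: d/d\theta[\frac{4 \theta^{4}}{3} - \frac{\theta^{2}}{2} - \frac{5 \theta}{4} + \frac{5 e^{\frac{3 \theta}{2}}}{2} - \frac{\cos{\left(5 \theta^{2} + \frac{\theta}{4} + 2 \right)}}{4}] = \frac{16 \theta^{3}}{3} + \frac{5 \theta \sin{\left(5 \theta^{2} + \frac{\theta}{4} + 2 \right)}}{2} - \theta + \frac{15 e^{\frac{3 \theta}{2}}}{4} + \frac{\sin{\left(5 \theta^{2} + \frac{\theta}{4} + 2 \right)}}{16} - \frac{5}{4} = f(\theta).
F(3/2) = - \frac{\cos{\left(\frac{109}{8} \right)}}{4} + \frac{15}{4} + \frac{5 e^{\frac{9}{4}}}{2}; F(1) = - \frac{5}{12} - \frac{\cos{\left(\frac{29}{4} \right)}}{4} + \frac{5 e^{\frac{3}{2}}}{2}.
Integral = F(3/2) - F(1) = - \frac{5 e^{\frac{3}{2}}}{2} - \frac{\cos{\left(\frac{109}{8} \right)}}{4} + \frac{\cos{\left(\frac{29}{4} \right)}}{4} + \frac{25}{6} + \frac{5 e^{\frac{9}{4}}}{2}.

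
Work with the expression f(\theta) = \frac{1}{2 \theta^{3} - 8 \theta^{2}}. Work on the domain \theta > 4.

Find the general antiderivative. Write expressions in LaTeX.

F(\theta) = - \frac{\log{\left(\theta \right)}}{32} + \frac{\log{\left(\theta - 4 \right)}}{32} + \frac{1}{8 \theta} + C

The denominator factors as 2 \theta^{2} \left(\theta - 4\right); partial fractions split f into directly integrable pieces: \frac{1}{32 \left(\theta - 4\right)} - \frac{1}{32 \theta} - \frac{1}{8 \theta^{2}}.
Check: d/d\theta[- \frac{\log{\left(\theta \right)}}{32} + \frac{\log{\left(\theta - 4 \right)}}{32} + \frac{1}{8 \theta}] = \frac{1}{2 \theta^{3} - 8 \theta^{2}} = f(\theta).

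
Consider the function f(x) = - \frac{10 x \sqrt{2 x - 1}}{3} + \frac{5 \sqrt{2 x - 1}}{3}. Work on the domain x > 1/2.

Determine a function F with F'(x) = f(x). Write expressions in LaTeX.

The integrand splits into summands that can be handled one at a time.
Check: d/dx[- \frac{\left(2 x - 1\right)^{\frac{5}{2}}}{3}] = - \frac{10 x \sqrt{2 x - 1}}{3} + \frac{5 \sqrt{2 x - 1}}{3} = f(x).

An antiderivative is F(x) = - \frac{\left(2 x - 1\right)^{\frac{5}{2}}}{3}.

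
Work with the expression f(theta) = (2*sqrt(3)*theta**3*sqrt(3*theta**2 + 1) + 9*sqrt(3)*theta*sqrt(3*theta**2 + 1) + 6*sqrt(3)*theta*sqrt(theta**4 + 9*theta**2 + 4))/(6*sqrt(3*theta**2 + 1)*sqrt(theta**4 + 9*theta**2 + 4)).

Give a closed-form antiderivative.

Differentiate the proposed F(theta) back; it has to land on f(theta) exactly.
Check: d/dtheta[sqrt(4*theta**2 + 4/3)/2 + sqrt(theta**4/3 + 3*theta**2 + 4/3)/2] = (2*sqrt(3)*theta**3*sqrt(3*theta**2 + 1) + 9*sqrt(3)*theta*sqrt(3*theta**2 + 1) + 6*sqrt(3)*theta*sqrt(theta**4 + 9*theta**2 + 4))/(6*sqrt(3*theta**2 + 1)*sqrt(theta**4 + 9*theta**2 + 4)) = f(theta).

An antiderivative is F(theta) = sqrt(4*theta**2 + 4/3)/2 + sqrt(theta**4/3 + 3*theta**2 + 4/3)/2.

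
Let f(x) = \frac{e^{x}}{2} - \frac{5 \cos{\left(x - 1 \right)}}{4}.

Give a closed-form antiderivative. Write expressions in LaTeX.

Integrate term by term and add the pieces.
Check: d/dx[\frac{e^{x}}{2} - \frac{5 \sin{\left(x - 1 \right)}}{4}] = \frac{e^{x}}{2} - \frac{5 \cos{\left(x - 1 \right)}}{4} = f(x).

An antiderivative is F(x) = \frac{e^{x}}{2} - \frac{5 \sin{\left(x - 1 \right)}}{4}.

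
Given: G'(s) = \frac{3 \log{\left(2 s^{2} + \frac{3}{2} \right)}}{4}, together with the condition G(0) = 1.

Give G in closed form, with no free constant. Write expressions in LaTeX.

G(s) = \frac{3 s \log{\left(2 s^{2} + \frac{3}{2} \right)}}{4} - \frac{3 s}{2} + \frac{3 \sqrt{3} \operatorname{atan}{\left(\frac{2 \sqrt{3} s}{3} \right)}}{4} + 1

Since d/ds undoes antidifferentiation here, G(s) must give back the stated G'(s).
A general antiderivative is \frac{3 s \log{\left(2 s^{2} + \frac{3}{2} \right)}}{4} - \frac{3 s}{2} + \frac{3 \sqrt{3} \operatorname{atan}{\left(\frac{2 \sqrt{3} s}{3} \right)}}{4} + C.
The condition gives C = 1 - (0) = 1.
So G(s) = \frac{3 s \log{\left(2 s^{2} + \frac{3}{2} \right)}}{4} - \frac{3 s}{2} + \frac{3 \sqrt{3} \operatorname{atan}{\left(\frac{2 \sqrt{3} s}{3} \right)}}{4} + 1.
Check: d/ds[\frac{3 s \log{\left(2 s^{2} + \frac{3}{2} \right)}}{4} - \frac{3 s}{2} + \frac{3 \sqrt{3} \operatorname{atan}{\left(\frac{2 \sqrt{3} s}{3} \right)}}{4} + 1] = \frac{3 \log{\left(2 s^{2} + \frac{3}{2} \right)}}{4} = G'(s).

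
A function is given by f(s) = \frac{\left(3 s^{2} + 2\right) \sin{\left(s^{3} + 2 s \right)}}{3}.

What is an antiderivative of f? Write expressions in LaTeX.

An antiderivative is F(s) = - \frac{\cos{\left(s^{3} + 2 s \right)}}{3}.

f matches the chain-rule pattern g'(h)*h' with inner function h(s) = s^{3} + 2 s; substituting u = h(s) collapses the integral.
Check: d/ds[- \frac{\cos{\left(s^{3} + 2 s \right)}}{3}] = s^{2} \sin{\left(s^{3} + 2 s \right)} + \frac{2 \sin{\left(s^{3} + 2 s \right)}}{3}, which equals f(s).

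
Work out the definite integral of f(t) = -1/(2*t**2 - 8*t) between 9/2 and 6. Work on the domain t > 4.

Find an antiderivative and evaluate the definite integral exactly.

Factor the denominator (2*t*(t - 4)) and decompose: f = -1/(8*(t - 4)) + 1/(8*t); each piece integrates to a log, atan, or power term.
F(t) = log(t)/8 - log(t - 4)/8 is an antiderivative of f.
Check: d/dt[log(t)/8 - log(t - 4)/8] = -1/(2*t**2 - 8*t) = f(t).
F(6) = -log(2)/8 + log(6)/8; F(9/2) = log(2)/8 + log(9/2)/8.
Integral = F(6) - F(9/2) = -log(9/2)/8 - log(2)/4 + log(6)/8.

Antiderivative: F(t) = log(t)/8 - log(t - 4)/8; value = -log(9/2)/8 - log(2)/4 + log(6)/8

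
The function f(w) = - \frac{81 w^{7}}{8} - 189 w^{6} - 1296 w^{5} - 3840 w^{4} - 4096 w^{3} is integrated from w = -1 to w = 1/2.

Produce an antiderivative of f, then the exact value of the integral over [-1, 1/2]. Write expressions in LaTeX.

Antiderivative: F(w) = - \frac{w^{4} \left(3 w + 16\right)^{4}}{64}; value = \frac{5810991}{16384}

f matches the chain-rule pattern g'(h)*h' with inner function h(w) = \frac{3 w^{2}}{4} + 4 w; substituting u = h(w) collapses the integral.
F(w) = - \frac{w^{4} \left(3 w + 16\right)^{4}}{64} is an antiderivative of f.
Check: d/dw[- \frac{w^{4} \left(3 w + 16\right)^{4}}{64}] = - \frac{81 w^{7}}{8} - 189 w^{6} - 1296 w^{5} - 3840 w^{4} - 4096 w^{3} = f(w).
F(1/2) = - \frac{1500625}{16384}; F(-1) = - \frac{28561}{64}.
Integral = F(1/2) - F(-1) = \frac{5810991}{16384}.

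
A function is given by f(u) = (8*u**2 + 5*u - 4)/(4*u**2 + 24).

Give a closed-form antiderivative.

Recover f(u) by differentiating a candidate F(u); any mismatch rules it out.
Check: d/du[2*u + 5*log(u**2 + 6)/8 - 13*sqrt(6)*atan(sqrt(6)*u/6)/6] = (8*u**2 + 5*u - 4)/(4*u**2 + 24) = f(u).

An antiderivative is F(u) = 2*u + 5*log(u**2 + 6)/8 - 13*sqrt(6)*atan(sqrt(6)*u/6)/6.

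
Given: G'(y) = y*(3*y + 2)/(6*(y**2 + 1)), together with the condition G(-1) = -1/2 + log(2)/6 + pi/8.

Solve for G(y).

Recover the given G'(y) by differentiating a candidate G(y); any mismatch rules it out.
A general antiderivative is y/2 + log(y**2 + 1)/6 - atan(y)/2 + C.
The condition gives C = -1/2 + log(2)/6 + pi/8 - (-1/2 + log(2)/6 + pi/8) = 0.
So G(y) = y/2 + log(y**2 + 1)/6 - atan(y)/2.
Check: d/dy[y/2 + log(y**2 + 1)/6 - atan(y)/2] = (3*y**2 + 2*y)/(6*y**2 + 6), which equals G'(y).

G(y) = y/2 + log(y**2 + 1)/6 - atan(y)/2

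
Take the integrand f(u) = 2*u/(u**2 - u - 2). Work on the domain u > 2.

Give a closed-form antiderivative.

The denominator factors as (u - 2)*(u + 1); partial fractions split f into directly integrable pieces: 2/(3*(u + 1)) + 4/(3*(u - 2)).
Check: d/du[2*(2*log(u - 2) + log(u + 1))/3] = 2*u/(u**2 - u - 2) = f(u).

An antiderivative is F(u) = 2*(2*log(u - 2) + log(u + 1))/3.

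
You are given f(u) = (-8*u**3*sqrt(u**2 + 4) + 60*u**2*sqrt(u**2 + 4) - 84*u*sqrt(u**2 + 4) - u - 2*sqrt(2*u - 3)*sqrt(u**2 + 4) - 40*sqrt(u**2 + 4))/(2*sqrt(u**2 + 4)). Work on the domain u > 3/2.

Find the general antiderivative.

F(u) = -(6*u**4 - 60*u**3 + 126*u**2 + 4*u*sqrt(2*u - 3) + 120*u - 6*sqrt(2*u - 3) + 3*sqrt(u**2 + 4) + 24)/6 + C

Whatever form F(u) takes, F'(u) = f(u) is non-negotiable.
Check: d/du[-(6*u**4 - 60*u**3 + 126*u**2 + 4*u*sqrt(2*u - 3) + 120*u - 6*sqrt(2*u - 3) + 3*sqrt(u**2 + 4) + 24)/6] = (-8*u**3*sqrt(2*u - 3)*sqrt(u**2 + 4) + 60*u**2*sqrt(2*u - 3)*sqrt(u**2 + 4) - 84*u*sqrt(2*u - 3)*sqrt(u**2 + 4) - u*sqrt(2*u - 3) - 4*u*sqrt(u**2 + 4) - 40*sqrt(2*u - 3)*sqrt(u**2 + 4) + 6*sqrt(u**2 + 4))/(2*sqrt(2*u - 3)*sqrt(u**2 + 4)), which equals f(u).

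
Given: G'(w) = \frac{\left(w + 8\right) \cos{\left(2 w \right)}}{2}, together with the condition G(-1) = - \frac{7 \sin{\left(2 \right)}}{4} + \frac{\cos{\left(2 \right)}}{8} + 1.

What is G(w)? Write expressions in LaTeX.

Any candidate G(w) must reproduce the stated G'(w) exactly.
A general antiderivative is \frac{w \sin{\left(2 w \right)}}{4} + 2 \sin{\left(2 w \right)} + \frac{\cos{\left(2 w \right)}}{8} + C.
The condition gives C = - \frac{7 \sin{\left(2 \right)}}{4} + \frac{\cos{\left(2 \right)}}{8} + 1 - (- \frac{7 \sin{\left(2 \right)}}{4} + \frac{\cos{\left(2 \right)}}{8}) = 1.
So G(w) = \frac{w \sin{\left(2 w \right)}}{4} + 2 \sin{\left(2 w \right)} + \frac{\cos{\left(2 w \right)}}{8} + 1.
Check: d/dw[\frac{w \sin{\left(2 w \right)}}{4} + 2 \sin{\left(2 w \right)} + \frac{\cos{\left(2 w \right)}}{8} + 1] = \frac{w \cos{\left(2 w \right)}}{2} + 4 \cos{\left(2 w \right)}, which equals G'(w).

G(w) = \frac{w \sin{\left(2 w \right)}}{4} + 2 \sin{\left(2 w \right)} + \frac{\cos{\left(2 w \right)}}{8} + 1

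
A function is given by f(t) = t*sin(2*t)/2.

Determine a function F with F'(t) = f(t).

An antiderivative is F(t) = -t*cos(2*t)/4 + sin(2*t)/8.

Differentiate the proposed F(t) back; it has to land on f(t) exactly.
Check: d/dt[-t*cos(2*t)/4 + sin(2*t)/8] = t*sin(2*t)/2 = f(t).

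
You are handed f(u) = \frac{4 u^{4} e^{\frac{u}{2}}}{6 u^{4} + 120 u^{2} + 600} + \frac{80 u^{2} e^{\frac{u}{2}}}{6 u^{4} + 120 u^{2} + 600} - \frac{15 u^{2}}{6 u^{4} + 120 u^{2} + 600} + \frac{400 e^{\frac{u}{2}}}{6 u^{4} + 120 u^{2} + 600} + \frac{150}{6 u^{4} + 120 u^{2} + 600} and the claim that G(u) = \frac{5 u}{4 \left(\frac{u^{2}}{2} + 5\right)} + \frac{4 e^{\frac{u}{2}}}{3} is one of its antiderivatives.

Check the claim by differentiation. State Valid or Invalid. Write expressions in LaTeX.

Valid - the claim checks out under differentiation.

d/du[G] = \frac{4 u^{4} e^{\frac{u}{2}} + 80 u^{2} e^{\frac{u}{2}} - 15 u^{2} + 400 e^{\frac{u}{2}} + 150}{6 u^{4} + 120 u^{2} + 600}
This equals f(u) exactly, so the claim holds.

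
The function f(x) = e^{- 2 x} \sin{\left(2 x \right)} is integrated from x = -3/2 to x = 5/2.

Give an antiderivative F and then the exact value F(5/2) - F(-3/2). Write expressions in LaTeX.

Since d/dx undoes antidifferentiation here, F'(x) = f(x) is required of F(x).
F(x) = - \frac{\left(\sin{\left(2 x \right)} + \cos{\left(2 x \right)}\right) e^{- 2 x}}{4} is an antiderivative of f.
Check: d/dx[- \frac{\left(\sin{\left(2 x \right)} + \cos{\left(2 x \right)}\right) e^{- 2 x}}{4}] = e^{- 2 x} \sin{\left(2 x \right)} = f(x).
F(5/2) = - \frac{\cos{\left(5 \right)}}{4 e^{5}} - \frac{\sin{\left(5 \right)}}{4 e^{5}}; F(-3/2) = \frac{e^{3} \sin{\left(3 \right)}}{4} - \frac{e^{3} \cos{\left(3 \right)}}{4}.
Integral = F(5/2) - F(-3/2) = \frac{e^{3} \cos{\left(3 \right)}}{4} - \frac{e^{3} \sin{\left(3 \right)}}{4} - \frac{\cos{\left(5 \right)}}{4 e^{5}} - \frac{\sin{\left(5 \right)}}{4 e^{5}}.

Antiderivative: F(x) = - \frac{\left(\sin{\left(2 x \right)} + \cos{\left(2 x \right)}\right) e^{- 2 x}}{4}; value = \frac{e^{3} \cos{\left(3 \right)}}{4} - \frac{e^{3} \sin{\left(3 \right)}}{4} - \frac{\cos{\left(5 \right)}}{4 e^{5}} - \frac{\sin{\left(5 \right)}}{4 e^{5}}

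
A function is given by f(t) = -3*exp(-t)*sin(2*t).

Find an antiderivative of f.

For F(t) to be correct the identity F'(t) - f(t) = 0 must hold.
Check: d/dt[3*exp(-t)*sin(2*t)/5 + 6*exp(-t)*cos(2*t)/5] = -3*exp(-t)*sin(2*t) = f(t).

An antiderivative is F(t) = 3*exp(-t)*sin(2*t)/5 + 6*exp(-t)*cos(2*t)/5.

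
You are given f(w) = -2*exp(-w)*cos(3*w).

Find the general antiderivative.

F(w) = (-3*sin(3*w) + cos(3*w))*exp(-w)/5 + C

Check any antiderivative F(w) by computing F'(w) and comparing it with f(w).
Check: d/dw[(-3*sin(3*w) + cos(3*w))*exp(-w)/5] = -2*exp(-w)*cos(3*w) = f(w).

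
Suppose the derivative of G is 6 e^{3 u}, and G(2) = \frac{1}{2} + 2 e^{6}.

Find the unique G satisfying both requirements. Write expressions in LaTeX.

G(u) = 2 e^{3 u} + \frac{1}{2}

Any candidate G(u) must reproduce the stated G'(u) exactly.
A general antiderivative is 2 e^{3 u} + C.
The condition gives C = \frac{1}{2} + 2 e^{6} - (2 e^{6}) = \frac{1}{2}.
So G(u) = 2 e^{3 u} + \frac{1}{2}.
Check: d/du[2 e^{3 u} + \frac{1}{2}] = 6 e^{3 u} = G'(u).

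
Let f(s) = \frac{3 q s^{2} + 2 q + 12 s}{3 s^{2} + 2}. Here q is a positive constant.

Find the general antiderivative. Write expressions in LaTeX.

A candidate is checked by its d/ds: the result must match f(s).
Check: d/ds[q s + 2 \log{\left(s^{2} + \frac{2}{3} \right)}] = \frac{3 q s^{2} + 2 q + 12 s}{3 s^{2} + 2} = f(s).

F(s) = q s + 2 \log{\left(s^{2} + \frac{2}{3} \right)} + C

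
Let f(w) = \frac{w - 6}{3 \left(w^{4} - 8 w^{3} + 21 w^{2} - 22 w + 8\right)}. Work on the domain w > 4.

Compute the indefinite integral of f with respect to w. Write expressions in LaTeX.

Factor the denominator (3 \left(w - 4\right) \left(w - 2\right) \left(w - 1\right)^{2}) and decompose: f = - \frac{17}{27 \left(w - 1\right)} - \frac{5}{9 \left(w - 1\right)^{2}} + \frac{2}{3 \left(w - 2\right)} - \frac{1}{27 \left(w - 4\right)}; each piece integrates to a log, atan, or power term.
Check: d/dw[- \frac{\log{\left(w - 4 \right)}}{27} + \frac{2 \log{\left(w - 2 \right)}}{3} - \frac{17 \log{\left(w - 1 \right)}}{27} + \frac{5}{9 w - 9}] = \frac{w - 6}{3 w^{4} - 24 w^{3} + 63 w^{2} - 66 w + 24}, which equals f(w).

F(w) = - \frac{\log{\left(w - 4 \right)}}{27} + \frac{2 \log{\left(w - 2 \right)}}{3} - \frac{17 \log{\left(w - 1 \right)}}{27} + \frac{5}{9 w - 9} + C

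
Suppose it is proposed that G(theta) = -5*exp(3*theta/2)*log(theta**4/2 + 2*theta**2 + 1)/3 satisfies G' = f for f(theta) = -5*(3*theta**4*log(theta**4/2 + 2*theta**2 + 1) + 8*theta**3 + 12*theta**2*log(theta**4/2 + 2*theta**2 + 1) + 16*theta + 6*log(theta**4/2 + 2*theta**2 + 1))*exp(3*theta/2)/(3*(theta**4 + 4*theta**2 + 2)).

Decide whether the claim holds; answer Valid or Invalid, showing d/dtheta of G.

d/dtheta[G] = (-15*theta**4*exp(3*theta/2)*log(theta**4/2 + 2*theta**2 + 1) - 40*theta**3*exp(3*theta/2) - 60*theta**2*exp(3*theta/2)*log(theta**4/2 + 2*theta**2 + 1) - 80*theta*exp(3*theta/2) - 30*exp(3*theta/2)*log(theta**4/2 + 2*theta**2 + 1))/(6*theta**4 + 24*theta**2 + 12)
d/dtheta[G] - f(theta) = (15*theta**4*exp(3*theta/2)*log(theta**4/2 + 2*theta**2 + 1) + 40*theta**3*exp(3*theta/2) + 60*theta**2*exp(3*theta/2)*log(theta**4/2 + 2*theta**2 + 1) + 80*theta*exp(3*theta/2) + 30*exp(3*theta/2)*log(theta**4/2 + 2*theta**2 + 1))/(6*theta**4 + 24*theta**2 + 12) != 0.

Invalid: d/dtheta[G] - f = (15*theta**4*exp(3*theta/2)*log(theta**4/2 + 2*theta**2 + 1) + 40*theta**3*exp(3*theta/2) + 60*theta**2*exp(3*theta/2)*log(theta**4/2 + 2*theta**2 + 1) + 80*theta*exp(3*theta/2) + 30*exp(3*theta/2)*log(theta**4/2 + 2*theta**2 + 1))/(6*theta**4 + 24*theta**2 + 12), which is not 0.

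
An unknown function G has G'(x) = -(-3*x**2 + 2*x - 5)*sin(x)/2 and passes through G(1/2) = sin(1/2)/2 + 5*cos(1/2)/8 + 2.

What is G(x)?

G(x) = -3*x**2*cos(x)/2 + 3*x*sin(x) + x*cos(x) - sin(x) + cos(x)/2 + 2

The proposed G(x) is checked by its d/dx: the result must match the given G'(x).
A general antiderivative is -3*x**2*cos(x)/2 + 3*x*sin(x) + x*cos(x) - sin(x) + cos(x)/2 + C.
The condition gives C = sin(1/2)/2 + 5*cos(1/2)/8 + 2 - (sin(1/2)/2 + 5*cos(1/2)/8) = 2.
So G(x) = -3*x**2*cos(x)/2 + 3*x*sin(x) + x*cos(x) - sin(x) + cos(x)/2 + 2.
Check: d/dx[-3*x**2*cos(x)/2 + 3*x*sin(x) + x*cos(x) - sin(x) + cos(x)/2 + 2] = 3*x**2*sin(x)/2 - x*sin(x) + 5*sin(x)/2, which equals G'(x).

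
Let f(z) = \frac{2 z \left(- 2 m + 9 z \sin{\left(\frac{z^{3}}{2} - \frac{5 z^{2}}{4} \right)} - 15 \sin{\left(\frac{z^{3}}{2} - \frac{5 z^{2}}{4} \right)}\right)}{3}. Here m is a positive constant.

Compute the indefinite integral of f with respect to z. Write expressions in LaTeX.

Recover f(z) by differentiating a candidate F(z); any mismatch rules it out.
Check: d/dz[- \frac{2 m z^{2}}{3} - 4 \cos{\left(\frac{z^{3}}{2} - \frac{5 z^{2}}{4} \right)}] = - \frac{4 m z}{3} + 6 z^{2} \sin{\left(\frac{z^{3}}{2} - \frac{5 z^{2}}{4} \right)} - 10 z \sin{\left(\frac{z^{3}}{2} - \frac{5 z^{2}}{4} \right)}, which equals f(z).

F(z) = - \frac{2 m z^{2}}{3} - 4 \cos{\left(\frac{z^{3}}{2} - \frac{5 z^{2}}{4} \right)} + C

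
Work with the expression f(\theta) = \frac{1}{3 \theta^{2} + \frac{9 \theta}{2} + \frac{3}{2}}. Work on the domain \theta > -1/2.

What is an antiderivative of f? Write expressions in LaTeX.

Factor the denominator (3 \left(\theta + 1\right) \left(2 \theta + 1\right)) and decompose: f = \frac{4}{3 \left(2 \theta + 1\right)} - \frac{2}{3 \left(\theta + 1\right)}; each piece integrates to a log, atan, or power term.
Check: d/d\theta[\frac{2 \log{\left(\theta + \frac{1}{2} \right)}}{3} - \frac{2 \log{\left(\theta + 1 \right)}}{3}] = \frac{2}{6 \theta^{2} + 9 \theta + 3}, which equals f(\theta).

An antiderivative is F(\theta) = \frac{2 \log{\left(\theta + \frac{1}{2} \right)}}{3} - \frac{2 \log{\left(\theta + 1 \right)}}{3}.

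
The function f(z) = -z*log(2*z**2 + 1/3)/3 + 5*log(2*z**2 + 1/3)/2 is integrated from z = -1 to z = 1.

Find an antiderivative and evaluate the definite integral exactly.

Antiderivative: F(z) = -z**2*log(2*z**2 + 1/3)/6 + z**2/6 + 5*z*log(2*z**2 + 1/3)/2 - 5*z - log(z**2 + 1/6)/36 + 5*sqrt(6)*atan(sqrt(6)*z)/6; value = -10 + 5*log(7/3) + 5*sqrt(6)*atan(sqrt(6))/3

Integrate term by term and add the pieces.
F(z) = -z**2*log(2*z**2 + 1/3)/6 + z**2/6 + 5*z*log(2*z**2 + 1/3)/2 - 5*z - log(z**2 + 1/6)/36 + 5*sqrt(6)*atan(sqrt(6)*z)/6 is an antiderivative of f.
Check: d/dz[-z**2*log(2*z**2 + 1/3)/6 + z**2/6 + 5*z*log(2*z**2 + 1/3)/2 - 5*z - log(z**2 + 1/6)/36 + 5*sqrt(6)*atan(sqrt(6)*z)/6] = -z*log(2*z**2 + 1/3)/3 + 5*log(2*z**2 + 1/3)/2 = f(z).
F(1) = -29/6 - log(7/6)/36 + 7*log(7/3)/3 + 5*sqrt(6)*atan(sqrt(6))/6; F(-1) = -5*sqrt(6)*atan(sqrt(6))/6 - 8*log(7/3)/3 - log(7/6)/36 + 31/6.
Integral = F(1) - F(-1) = -10 + 5*log(7/3) + 5*sqrt(6)*atan(sqrt(6))/3.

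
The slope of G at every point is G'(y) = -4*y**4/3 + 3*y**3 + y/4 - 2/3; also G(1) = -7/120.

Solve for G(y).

G(y) = y*(-32*y**4 + 90*y**3 + 15*y - 80)/120

Integrate term by term and add the pieces.
A general antiderivative is -4*y**5/15 + 3*y**4/4 + y**2/8 - 2*y/3 + C.
The condition gives C = -7/120 - (-7/120) = 0.
So G(y) = y*(-32*y**4 + 90*y**3 + 15*y - 80)/120.
Check: d/dy[y*(-32*y**4 + 90*y**3 + 15*y - 80)/120] = -4*y**4/3 + 3*y**3 + y/4 - 2/3 = G'(y).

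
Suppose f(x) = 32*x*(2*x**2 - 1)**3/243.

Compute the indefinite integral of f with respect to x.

The substitution u = 1/3 - 2*x**2/3 works: f is exactly (dF/du)*(du/dx) for that inner function.
Check: d/dx[2*(1 - 2*x**2)**4/243] = 256*x**7/243 - 128*x**5/81 + 64*x**3/81 - 32*x/243, which equals f(x).

F(x) = 2*(1 - 2*x**2)**4/243 + C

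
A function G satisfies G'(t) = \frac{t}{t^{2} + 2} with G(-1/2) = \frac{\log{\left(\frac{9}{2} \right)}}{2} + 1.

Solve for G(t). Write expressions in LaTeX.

G'(t) matches the chain-rule pattern g'(h)*h' with inner function h(t) = 2 t^{2} + 4; substituting u = h(t) collapses the integral.
A general antiderivative is \frac{\log{\left(2 t^{2} + 4 \right)}}{2} + C.
The condition gives C = \frac{\log{\left(\frac{9}{2} \right)}}{2} + 1 - (\frac{\log{\left(\frac{9}{2} \right)}}{2}) = 1.
So G(t) = \frac{\log{\left(2 t^{2} + 4 \right)}}{2} + 1.
Check: d/dt[\frac{\log{\left(2 t^{2} + 4 \right)}}{2} + 1] = \frac{t}{t^{2} + 2} = G'(t).

G(t) = \frac{\log{\left(2 t^{2} + 4 \right)}}{2} + 1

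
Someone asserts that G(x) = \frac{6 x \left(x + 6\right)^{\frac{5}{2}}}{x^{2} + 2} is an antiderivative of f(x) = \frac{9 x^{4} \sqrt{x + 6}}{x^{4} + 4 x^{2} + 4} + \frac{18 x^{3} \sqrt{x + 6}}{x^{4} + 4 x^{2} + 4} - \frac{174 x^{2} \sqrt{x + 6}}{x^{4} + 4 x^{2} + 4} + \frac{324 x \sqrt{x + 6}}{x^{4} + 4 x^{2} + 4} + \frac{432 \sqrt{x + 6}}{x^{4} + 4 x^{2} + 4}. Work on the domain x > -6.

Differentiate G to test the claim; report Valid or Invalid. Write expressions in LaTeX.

d/dx[G] = \frac{9 x^{4} \sqrt{x + 6} + 18 x^{3} \sqrt{x + 6} - 174 x^{2} \sqrt{x + 6} + 324 x \sqrt{x + 6} + 432 \sqrt{x + 6}}{x^{4} + 4 x^{2} + 4}
This equals f(x) exactly, so the claim holds.

Valid - the claim checks out under differentiation.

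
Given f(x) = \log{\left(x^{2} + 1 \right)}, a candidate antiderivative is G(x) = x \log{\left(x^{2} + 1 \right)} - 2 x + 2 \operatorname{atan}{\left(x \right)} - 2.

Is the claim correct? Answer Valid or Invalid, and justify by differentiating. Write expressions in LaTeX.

Valid: G'(x) = f(x).

d/dx[G] = \log{\left(x^{2} + 1 \right)}
This equals f(x) exactly, so the claim holds.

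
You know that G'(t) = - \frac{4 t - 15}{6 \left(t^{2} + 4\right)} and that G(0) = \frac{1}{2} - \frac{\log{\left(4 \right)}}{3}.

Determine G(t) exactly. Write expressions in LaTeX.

Any candidate G(t) must reproduce the stated G'(t) exactly.
A general antiderivative is - \frac{\log{\left(t^{2} + 4 \right)}}{3} + \frac{5 \operatorname{atan}{\left(\frac{t}{2} \right)}}{4} + C.
The condition gives C = \frac{1}{2} - \frac{\log{\left(4 \right)}}{3} - (- \frac{\log{\left(4 \right)}}{3}) = \frac{1}{2}.
So G(t) = - \frac{\log{\left(t^{2} + 4 \right)}}{3} + \frac{5 \operatorname{atan}{\left(\frac{t}{2} \right)}}{4} + \frac{1}{2}.
Check: d/dt[- \frac{\log{\left(t^{2} + 4 \right)}}{3} + \frac{5 \operatorname{atan}{\left(\frac{t}{2} \right)}}{4} + \frac{1}{2}] = \frac{15 - 4 t}{6 t^{2} + 24}, which equals G'(t).

G(t) = - \frac{\log{\left(t^{2} + 4 \right)}}{3} + \frac{5 \operatorname{atan}{\left(\frac{t}{2} \right)}}{4} + \frac{1}{2}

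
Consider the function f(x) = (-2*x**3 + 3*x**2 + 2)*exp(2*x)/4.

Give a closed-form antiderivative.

Recognize the product-rule pattern: f = u'v + uv' with u = -x**3/4 + 3*x**2/4 - 3*x/4 + 5/8, v = exp(2*x), so integration by parts undoes it.
Check: d/dx[-(2*x**3 - 6*x**2 + 6*x - 5)*exp(2*x)/8] = -x**3*exp(2*x)/2 + 3*x**2*exp(2*x)/4 + exp(2*x)/2, which equals f(x).

An antiderivative is F(x) = -(2*x**3 - 6*x**2 + 6*x - 5)*exp(2*x)/8.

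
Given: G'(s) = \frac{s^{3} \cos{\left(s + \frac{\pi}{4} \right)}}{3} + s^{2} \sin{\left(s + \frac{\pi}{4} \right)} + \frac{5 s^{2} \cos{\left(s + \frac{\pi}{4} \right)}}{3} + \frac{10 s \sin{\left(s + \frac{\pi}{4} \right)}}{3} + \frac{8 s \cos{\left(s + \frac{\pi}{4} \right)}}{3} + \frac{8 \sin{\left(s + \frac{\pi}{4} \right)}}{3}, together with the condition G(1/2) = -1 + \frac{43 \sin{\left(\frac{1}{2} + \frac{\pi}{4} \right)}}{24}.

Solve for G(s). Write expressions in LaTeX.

G'(s) has the shape u'v + uv' for u = \frac{s^{3}}{3} + \frac{5 s^{2}}{3} + \frac{8 s}{3} and v = \sin{\left(s + \frac{\pi}{4} \right)} — it is the derivative of the product u*v.
A general antiderivative is - \frac{4 \left(- \frac{s^{3}}{4} - \frac{5 s^{2}}{4} - 2 s\right) \sin{\left(s + \frac{\pi}{4} \right)}}{3} + C.
The condition gives C = -1 + \frac{43 \sin{\left(\frac{1}{2} + \frac{\pi}{4} \right)}}{24} - (\frac{43 \sin{\left(\frac{1}{2} + \frac{\pi}{4} \right)}}{24}) = -1.
So G(s) = \frac{s^{3} \sin{\left(s + \frac{\pi}{4} \right)}}{3} + \frac{5 s^{2} \sin{\left(s + \frac{\pi}{4} \right)}}{3} + \frac{8 s \sin{\left(s + \frac{\pi}{4} \right)}}{3} - 1.
Check: d/ds[\frac{s^{3} \sin{\left(s + \frac{\pi}{4} \right)}}{3} + \frac{5 s^{2} \sin{\left(s + \frac{\pi}{4} \right)}}{3} + \frac{8 s \sin{\left(s + \frac{\pi}{4} \right)}}{3} - 1] = \frac{s^{3} \cos{\left(s + \frac{\pi}{4} \right)}}{3} + s^{2} \sin{\left(s + \frac{\pi}{4} \right)} + \frac{5 s^{2} \cos{\left(s + \frac{\pi}{4} \right)}}{3} + \frac{10 s \sin{\left(s + \frac{\pi}{4} \right)}}{3} + \frac{8 s \cos{\left(s + \frac{\pi}{4} \right)}}{3} + \frac{8 \sin{\left(s + \frac{\pi}{4} \right)}}{3} = G'(s).

G(s) = \frac{s^{3} \sin{\left(s + \frac{\pi}{4} \right)}}{3} + \frac{5 s^{2} \sin{\left(s + \frac{\pi}{4} \right)}}{3} + \frac{8 s \sin{\left(s + \frac{\pi}{4} \right)}}{3} - 1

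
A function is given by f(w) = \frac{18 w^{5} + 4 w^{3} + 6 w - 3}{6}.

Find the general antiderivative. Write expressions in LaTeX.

Recover f(w) by differentiating a candidate F(w); any mismatch rules it out.
Check: d/dw[\frac{w^{6}}{2} + \frac{w^{4}}{6} + \frac{w^{2}}{2} - \frac{w}{2}] = 3 w^{5} + \frac{2 w^{3}}{3} + w - \frac{1}{2}, which equals f(w).

F(w) = \frac{w^{6}}{2} + \frac{w^{4}}{6} + \frac{w^{2}}{2} - \frac{w}{2} + C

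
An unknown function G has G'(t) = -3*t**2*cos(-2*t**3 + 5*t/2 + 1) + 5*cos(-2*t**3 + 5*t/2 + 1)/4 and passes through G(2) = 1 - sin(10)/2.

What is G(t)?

G(t) = (sin(-2*t**3 + 5*t/2 + 1) + 2)/2

The substitution u = -2*t**3 + 5*t/2 + 1 works: G'(t) is exactly (dG/du)*(du/dt) for that inner function.
A general antiderivative is sin(-2*t**3 + 5*t/2 + 1)/2 + C.
The condition gives C = 1 - sin(10)/2 - (-sin(10)/2) = 1.
So G(t) = (sin(-2*t**3 + 5*t/2 + 1) + 2)/2.
Check: d/dt[(sin(-2*t**3 + 5*t/2 + 1) + 2)/2] = -3*t**2*cos(-2*t**3 + 5*t/2 + 1) + 5*cos(-2*t**3 + 5*t/2 + 1)/4 = G'(t).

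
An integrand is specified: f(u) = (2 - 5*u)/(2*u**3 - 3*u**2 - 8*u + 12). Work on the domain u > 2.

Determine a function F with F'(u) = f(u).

An antiderivative is F(u) = (-14*log(u - 2) + 11*log(u - 3/2) + 3*log(u + 2))/7.

The denominator factors as (u - 2)*(u + 2)*(2*u - 3); partial fractions split f into directly integrable pieces: 22/(7*(2*u - 3)) + 3/(7*(u + 2)) - 2/(u - 2).
Check: d/du[(-14*log(u - 2) + 11*log(u - 3/2) + 3*log(u + 2))/7] = (2 - 5*u)/(2*u**3 - 3*u**2 - 8*u + 12) = f(u).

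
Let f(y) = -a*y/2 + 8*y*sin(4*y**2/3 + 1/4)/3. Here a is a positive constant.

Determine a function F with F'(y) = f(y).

Integrate term by term and add the pieces.
Check: d/dy[-a*y**2/4 - cos(4*y**2/3 + 1/4)] = -a*y/2 + 8*y*sin(4*y**2/3 + 1/4)/3 = f(y).

An antiderivative is F(y) = -a*y**2/4 - cos(4*y**2/3 + 1/4).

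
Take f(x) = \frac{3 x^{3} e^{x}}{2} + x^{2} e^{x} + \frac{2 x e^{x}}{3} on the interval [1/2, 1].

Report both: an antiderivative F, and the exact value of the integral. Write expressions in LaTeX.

Antiderivative: F(x) = \frac{\left(9 x^{3} - 21 x^{2} + 46 x - 46\right) e^{x}}{6}; value = - 2 e + \frac{217 e^{\frac{1}{2}}}{48}

f has the shape u'v + uv' for u = \frac{3 x^{3}}{2} - \frac{7 x^{2}}{2} + \frac{23 x}{3} - \frac{23}{3} and v = e^{x} — it is the derivative of the product u*v.
F(x) = \frac{\left(9 x^{3} - 21 x^{2} + 46 x - 46\right) e^{x}}{6} is an antiderivative of f.
Check: d/dx[\frac{\left(9 x^{3} - 21 x^{2} + 46 x - 46\right) e^{x}}{6}] = \frac{3 x^{3} e^{x}}{2} + x^{2} e^{x} + \frac{2 x e^{x}}{3} = f(x).
F(1) = - 2 e; F(1/2) = - \frac{217 e^{\frac{1}{2}}}{48}.
Integral = F(1) - F(1/2) = - 2 e + \frac{217 e^{\frac{1}{2}}}{48}.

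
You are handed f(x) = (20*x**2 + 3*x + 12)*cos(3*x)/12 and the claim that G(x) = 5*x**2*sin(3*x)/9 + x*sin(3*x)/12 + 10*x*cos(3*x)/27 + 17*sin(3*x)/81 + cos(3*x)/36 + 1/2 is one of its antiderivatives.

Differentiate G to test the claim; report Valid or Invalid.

d/dx[G] = 5*x**2*cos(3*x)/3 + x*cos(3*x)/4 + cos(3*x)
This equals f(x) exactly, so the claim holds.

Valid. The derivative of G reproduces f.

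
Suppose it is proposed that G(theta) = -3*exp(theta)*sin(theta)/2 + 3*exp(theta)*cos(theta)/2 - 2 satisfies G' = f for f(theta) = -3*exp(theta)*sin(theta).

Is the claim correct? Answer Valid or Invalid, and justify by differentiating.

d/dtheta[G] = -3*exp(theta)*sin(theta)
This equals f(theta) exactly, so the claim holds.

Valid: G'(theta) = f(theta).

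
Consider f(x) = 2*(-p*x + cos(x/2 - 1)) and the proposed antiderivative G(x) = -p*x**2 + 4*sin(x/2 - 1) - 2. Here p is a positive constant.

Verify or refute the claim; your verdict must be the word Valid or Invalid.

Valid. The derivative of G reproduces f.

d/dx[G] = -2*p*x + 2*cos(x/2 - 1)
This equals f(x) exactly, so the claim holds.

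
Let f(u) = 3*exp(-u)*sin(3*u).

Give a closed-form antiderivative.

Recover f(u) by differentiating a candidate F(u); any mismatch rules it out.
Check: d/du[(-3*sin(3*u) - 9*cos(3*u))*exp(-u)/10] = 3*exp(-u)*sin(3*u) = f(u).

An antiderivative is F(u) = (-3*sin(3*u) - 9*cos(3*u))*exp(-u)/10.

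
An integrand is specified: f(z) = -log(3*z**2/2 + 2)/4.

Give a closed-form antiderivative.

An antiderivative is F(z) = (-3*z*log(3*z**2/2 + 2) + 6*z - 4*sqrt(3)*atan(sqrt(3)*z/2))/12.

Check any antiderivative F(z) by computing F'(z) and comparing it with f(z).
Check: d/dz[(-3*z*log(3*z**2/2 + 2) + 6*z - 4*sqrt(3)*atan(sqrt(3)*z/2))/12] = -log(3*z**2/2 + 2)/4 = f(z).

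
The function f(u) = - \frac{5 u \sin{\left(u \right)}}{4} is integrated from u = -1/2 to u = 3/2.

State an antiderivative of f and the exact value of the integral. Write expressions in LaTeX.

Since d/du undoes antidifferentiation here, F'(u) = f(u) is required of F(u).
F(u) = \frac{5 \left(u \cos{\left(u \right)} - \sin{\left(u \right)}\right)}{4} is an antiderivative of f.
Check: d/du[\frac{5 \left(u \cos{\left(u \right)} - \sin{\left(u \right)}\right)}{4}] = - \frac{5 u \sin{\left(u \right)}}{4} = f(u).
F(3/2) = - \frac{5 \sin{\left(\frac{3}{2} \right)}}{4} + \frac{15 \cos{\left(\frac{3}{2} \right)}}{8}; F(-1/2) = - \frac{5 \cos{\left(\frac{1}{2} \right)}}{8} + \frac{5 \sin{\left(\frac{1}{2} \right)}}{4}.
Integral = F(3/2) - F(-1/2) = - \frac{5 \sin{\left(\frac{3}{2} \right)}}{4} - \frac{5 \sin{\left(\frac{1}{2} \right)}}{4} + \frac{15 \cos{\left(\frac{3}{2} \right)}}{8} + \frac{5 \cos{\left(\frac{1}{2} \right)}}{8}.

Antiderivative: F(u) = \frac{5 \left(u \cos{\left(u \right)} - \sin{\left(u \right)}\right)}{4}; value = - \frac{5 \sin{\left(\frac{3}{2} \right)}}{4} - \frac{5 \sin{\left(\frac{1}{2} \right)}}{4} + \frac{15 \cos{\left(\frac{3}{2} \right)}}{8} + \frac{5 \cos{\left(\frac{1}{2} \right)}}{8}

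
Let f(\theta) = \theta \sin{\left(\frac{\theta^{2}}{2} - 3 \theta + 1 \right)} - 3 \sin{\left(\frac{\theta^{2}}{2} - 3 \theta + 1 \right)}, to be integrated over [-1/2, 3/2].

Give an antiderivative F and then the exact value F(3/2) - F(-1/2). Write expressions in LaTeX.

The substitution u = \frac{\theta^{2}}{2} - 3 \theta + 1 works: f is exactly (dF/du)*(du/d\theta) for that inner function.
F(\theta) = - \cos{\left(\frac{\theta^{2}}{2} - 3 \theta + 1 \right)} is an antiderivative of f.
Check: d/d\theta[- \cos{\left(\frac{\theta^{2}}{2} - 3 \theta + 1 \right)}] = \theta \sin{\left(\frac{\theta^{2}}{2} - 3 \theta + 1 \right)} - 3 \sin{\left(\frac{\theta^{2}}{2} - 3 \theta + 1 \right)} = f(\theta).
F(3/2) = - \cos{\left(\frac{19}{8} \right)}; F(-1/2) = - \cos{\left(\frac{21}{8} \right)}.
Integral = F(3/2) - F(-1/2) = \cos{\left(\frac{21}{8} \right)} - \cos{\left(\frac{19}{8} \right)}.

Antiderivative: F(\theta) = - \cos{\left(\frac{\theta^{2}}{2} - 3 \theta + 1 \right)}; value = \cos{\left(\frac{21}{8} \right)} - \cos{\left(\frac{19}{8} \right)}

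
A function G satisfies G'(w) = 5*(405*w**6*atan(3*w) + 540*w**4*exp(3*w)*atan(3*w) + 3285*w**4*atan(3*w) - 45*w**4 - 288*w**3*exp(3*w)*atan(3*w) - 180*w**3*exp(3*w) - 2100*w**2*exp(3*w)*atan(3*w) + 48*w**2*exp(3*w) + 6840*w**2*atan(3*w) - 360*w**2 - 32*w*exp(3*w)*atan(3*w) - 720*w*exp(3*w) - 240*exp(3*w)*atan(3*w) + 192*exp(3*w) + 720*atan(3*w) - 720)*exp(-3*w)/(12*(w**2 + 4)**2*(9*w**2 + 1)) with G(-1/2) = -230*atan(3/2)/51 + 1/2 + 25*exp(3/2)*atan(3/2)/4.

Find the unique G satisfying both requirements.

G'(w) has the shape u'v + uv' for u = -5*(5*w - 4/3)/(w**2 + 4) - 25*exp(-3*w)/4 and v = atan(3*w) — it is the derivative of the product u*v.
A general antiderivative is -5*((5*w - 4/3)/(w**2 + 4) + 5*exp(-3*w)/4)*atan(3*w) + C.
The condition gives C = -230*atan(3/2)/51 + 1/2 + 25*exp(3/2)*atan(3/2)/4 - (-230*atan(3/2)/51 + 25*exp(3/2)*atan(3/2)/4) = 1/2.
So G(w) = -5*((5*w - 4/3)/(w**2 + 4) + 5*exp(-3*w)/4)*atan(3*w) + 1/2.
Check: d/dw[-5*((5*w - 4/3)/(w**2 + 4) + 5*exp(-3*w)/4)*atan(3*w) + 1/2] = (2025*w**6*atan(3*w) + 2700*w**4*exp(3*w)*atan(3*w) + 16425*w**4*atan(3*w) - 225*w**4 - 1440*w**3*exp(3*w)*atan(3*w) - 900*w**3*exp(3*w) - 10500*w**2*exp(3*w)*atan(3*w) + 240*w**2*exp(3*w) + 34200*w**2*atan(3*w) - 1800*w**2 - 160*w*exp(3*w)*atan(3*w) - 3600*w*exp(3*w) - 1200*exp(3*w)*atan(3*w) + 960*exp(3*w) + 3600*atan(3*w) - 3600)/(108*w**6*exp(3*w) + 876*w**4*exp(3*w) + 1824*w**2*exp(3*w) + 192*exp(3*w)), which equals G'(w).

G(w) = -5*((5*w - 4/3)/(w**2 + 4) + 5*exp(-3*w)/4)*atan(3*w) + 1/2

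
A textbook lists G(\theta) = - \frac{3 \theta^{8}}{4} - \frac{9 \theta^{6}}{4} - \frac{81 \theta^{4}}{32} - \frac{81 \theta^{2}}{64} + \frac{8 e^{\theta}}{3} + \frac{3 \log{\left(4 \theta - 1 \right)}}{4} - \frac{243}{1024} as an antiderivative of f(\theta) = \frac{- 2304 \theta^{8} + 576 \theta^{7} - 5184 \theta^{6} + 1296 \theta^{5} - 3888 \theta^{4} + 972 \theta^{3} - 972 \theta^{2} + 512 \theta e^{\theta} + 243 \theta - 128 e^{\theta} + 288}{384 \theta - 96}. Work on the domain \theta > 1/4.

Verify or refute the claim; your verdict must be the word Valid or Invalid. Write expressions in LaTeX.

Invalid: d/d\theta[G] - f = \frac{4 e^{\theta}}{3}, which is not 0.

d/d\theta[G] = \frac{- 2304 \theta^{8} + 576 \theta^{7} - 5184 \theta^{6} + 1296 \theta^{5} - 3888 \theta^{4} + 972 \theta^{3} - 972 \theta^{2} + 1024 \theta e^{\theta} + 243 \theta - 256 e^{\theta} + 288}{384 \theta - 96}
d/d\theta[G] - f(\theta) = \frac{4 e^{\theta}}{3} != 0.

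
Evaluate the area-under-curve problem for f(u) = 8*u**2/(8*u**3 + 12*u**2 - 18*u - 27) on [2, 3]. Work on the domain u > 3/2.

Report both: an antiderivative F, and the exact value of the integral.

Antiderivative: F(u) = (2*u*log(u - 3/2) + 6*u*log(u + 3/2) + 3*log(u - 3/2) + 9*log(u + 3/2) + 6)/(8*u + 12); value = -3*log(7/2)/4 - 1/21 + log(3/2)/4 + log(2)/4 + 3*log(9/2)/4

The denominator factors as (2*u - 3)*(2*u + 3)**2; partial fractions split f into directly integrable pieces: 3/(2*(2*u + 3)) - 3/(2*u + 3)**2 + 1/(2*(2*u - 3)).
F(u) = (2*u*log(u - 3/2) + 6*u*log(u + 3/2) + 3*log(u - 3/2) + 9*log(u + 3/2) + 6)/(8*u + 12) is an antiderivative of f.
Check: d/du[(2*u*log(u - 3/2) + 6*u*log(u + 3/2) + 3*log(u - 3/2) + 9*log(u + 3/2) + 6)/(8*u + 12)] = 8*u**2/(8*u**3 + 12*u**2 - 18*u - 27) = f(u).
F(3) = log(3/2)/4 + 1/6 + 3*log(9/2)/4; F(2) = -log(2)/4 + 3/14 + 3*log(7/2)/4.
Integral = F(3) - F(2) = -3*log(7/2)/4 - 1/21 + log(3/2)/4 + log(2)/4 + 3*log(9/2)/4.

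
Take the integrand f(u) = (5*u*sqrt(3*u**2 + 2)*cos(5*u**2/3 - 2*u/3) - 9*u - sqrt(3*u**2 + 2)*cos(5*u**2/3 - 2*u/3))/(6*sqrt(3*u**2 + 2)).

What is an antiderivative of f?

Differentiate the proposed F(u) back; it has to land on f(u) exactly.
Check: d/du[(-2*sqrt(3*u**2 + 2) + sin(5*u**2/3 - 2*u/3))/4] = (5*u*sqrt(3*u**2 + 2)*cos(5*u**2/3 - 2*u/3) - 9*u - sqrt(3*u**2 + 2)*cos(5*u**2/3 - 2*u/3))/(6*sqrt(3*u**2 + 2)) = f(u).

An antiderivative is F(u) = (-2*sqrt(3*u**2 + 2) + sin(5*u**2/3 - 2*u/3))/4.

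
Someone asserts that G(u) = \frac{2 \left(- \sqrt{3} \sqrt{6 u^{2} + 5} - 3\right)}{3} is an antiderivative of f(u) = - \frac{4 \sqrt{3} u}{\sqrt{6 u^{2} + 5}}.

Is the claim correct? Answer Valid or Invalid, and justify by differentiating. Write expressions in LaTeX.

d/du[G] = - \frac{4 \sqrt{3} u}{\sqrt{6 u^{2} + 5}}
This equals f(u) exactly, so the claim holds.

Valid. The derivative of G reproduces f.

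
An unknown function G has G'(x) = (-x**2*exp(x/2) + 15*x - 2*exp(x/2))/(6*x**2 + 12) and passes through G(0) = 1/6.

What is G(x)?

G(x) = (-4*exp(x/2) + 15*log(x**2/2 + 1) + 6)/12

Since d/dx undoes antidifferentiation here, G(x) must give back the stated G'(x).
A general antiderivative is -exp(x/2)/3 + 5*log(x**2/2 + 1)/4 + C.
The condition gives C = 1/6 - (-1/3) = 1/2.
So G(x) = (-4*exp(x/2) + 15*log(x**2/2 + 1) + 6)/12.
Check: d/dx[(-4*exp(x/2) + 15*log(x**2/2 + 1) + 6)/12] = (-x**2*exp(x/2) + 15*x - 2*exp(x/2))/(6*x**2 + 12) = G'(x).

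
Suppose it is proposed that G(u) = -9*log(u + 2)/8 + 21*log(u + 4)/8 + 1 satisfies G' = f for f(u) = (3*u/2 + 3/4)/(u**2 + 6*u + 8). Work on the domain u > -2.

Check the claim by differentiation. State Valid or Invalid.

d/du[G] = (6*u + 3)/(4*u**2 + 24*u + 32)
This equals f(u) exactly, so the claim holds.

Valid - differentiating G returns exactly f.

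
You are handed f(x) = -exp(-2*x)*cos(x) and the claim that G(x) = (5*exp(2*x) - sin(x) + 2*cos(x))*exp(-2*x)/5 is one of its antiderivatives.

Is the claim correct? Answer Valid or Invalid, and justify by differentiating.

d/dx[G] = -exp(-2*x)*cos(x)
This equals f(x) exactly, so the claim holds.

Valid - differentiating G returns exactly f.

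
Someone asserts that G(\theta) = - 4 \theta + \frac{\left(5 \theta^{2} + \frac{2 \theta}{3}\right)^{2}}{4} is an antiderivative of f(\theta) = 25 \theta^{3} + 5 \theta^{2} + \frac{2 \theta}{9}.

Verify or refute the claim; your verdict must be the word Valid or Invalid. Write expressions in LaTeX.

Invalid: d/d\theta[G] - f = -4, which is not 0.

d/d\theta[G] = 25 \theta^{3} + 5 \theta^{2} + \frac{2 \theta}{9} - 4
d/d\theta[G] - f(\theta) = -4 != 0.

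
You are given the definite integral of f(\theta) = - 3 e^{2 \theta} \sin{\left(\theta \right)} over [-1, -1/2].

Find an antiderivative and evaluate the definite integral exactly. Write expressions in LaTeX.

Antiderivative: F(\theta) = \frac{3 \left(- 2 \sin{\left(\theta \right)} + \cos{\left(\theta \right)}\right) e^{2 \theta}}{5}; value = - \frac{6 \sin{\left(1 \right)}}{5 e^{2}} - \frac{3 \cos{\left(1 \right)}}{5 e^{2}} + \frac{3 \cos{\left(\frac{1}{2} \right)}}{5 e} + \frac{6 \sin{\left(\frac{1}{2} \right)}}{5 e}

Check any antiderivative F(\theta) by computing F'(\theta) and comparing it with f(\theta).
F(\theta) = \frac{3 \left(- 2 \sin{\left(\theta \right)} + \cos{\left(\theta \right)}\right) e^{2 \theta}}{5} is an antiderivative of f.
Check: d/d\theta[\frac{3 \left(- 2 \sin{\left(\theta \right)} + \cos{\left(\theta \right)}\right) e^{2 \theta}}{5}] = - 3 e^{2 \theta} \sin{\left(\theta \right)} = f(\theta).
F(-1/2) = \frac{3 \cos{\left(\frac{1}{2} \right)}}{5 e} + \frac{6 \sin{\left(\frac{1}{2} \right)}}{5 e}; F(-1) = \frac{3 \cos{\left(1 \right)}}{5 e^{2}} + \frac{6 \sin{\left(1 \right)}}{5 e^{2}}.
Integral = F(-1/2) - F(-1) = - \frac{6 \sin{\left(1 \right)}}{5 e^{2}} - \frac{3 \cos{\left(1 \right)}}{5 e^{2}} + \frac{3 \cos{\left(\frac{1}{2} \right)}}{5 e} + \frac{6 \sin{\left(\frac{1}{2} \right)}}{5 e}.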